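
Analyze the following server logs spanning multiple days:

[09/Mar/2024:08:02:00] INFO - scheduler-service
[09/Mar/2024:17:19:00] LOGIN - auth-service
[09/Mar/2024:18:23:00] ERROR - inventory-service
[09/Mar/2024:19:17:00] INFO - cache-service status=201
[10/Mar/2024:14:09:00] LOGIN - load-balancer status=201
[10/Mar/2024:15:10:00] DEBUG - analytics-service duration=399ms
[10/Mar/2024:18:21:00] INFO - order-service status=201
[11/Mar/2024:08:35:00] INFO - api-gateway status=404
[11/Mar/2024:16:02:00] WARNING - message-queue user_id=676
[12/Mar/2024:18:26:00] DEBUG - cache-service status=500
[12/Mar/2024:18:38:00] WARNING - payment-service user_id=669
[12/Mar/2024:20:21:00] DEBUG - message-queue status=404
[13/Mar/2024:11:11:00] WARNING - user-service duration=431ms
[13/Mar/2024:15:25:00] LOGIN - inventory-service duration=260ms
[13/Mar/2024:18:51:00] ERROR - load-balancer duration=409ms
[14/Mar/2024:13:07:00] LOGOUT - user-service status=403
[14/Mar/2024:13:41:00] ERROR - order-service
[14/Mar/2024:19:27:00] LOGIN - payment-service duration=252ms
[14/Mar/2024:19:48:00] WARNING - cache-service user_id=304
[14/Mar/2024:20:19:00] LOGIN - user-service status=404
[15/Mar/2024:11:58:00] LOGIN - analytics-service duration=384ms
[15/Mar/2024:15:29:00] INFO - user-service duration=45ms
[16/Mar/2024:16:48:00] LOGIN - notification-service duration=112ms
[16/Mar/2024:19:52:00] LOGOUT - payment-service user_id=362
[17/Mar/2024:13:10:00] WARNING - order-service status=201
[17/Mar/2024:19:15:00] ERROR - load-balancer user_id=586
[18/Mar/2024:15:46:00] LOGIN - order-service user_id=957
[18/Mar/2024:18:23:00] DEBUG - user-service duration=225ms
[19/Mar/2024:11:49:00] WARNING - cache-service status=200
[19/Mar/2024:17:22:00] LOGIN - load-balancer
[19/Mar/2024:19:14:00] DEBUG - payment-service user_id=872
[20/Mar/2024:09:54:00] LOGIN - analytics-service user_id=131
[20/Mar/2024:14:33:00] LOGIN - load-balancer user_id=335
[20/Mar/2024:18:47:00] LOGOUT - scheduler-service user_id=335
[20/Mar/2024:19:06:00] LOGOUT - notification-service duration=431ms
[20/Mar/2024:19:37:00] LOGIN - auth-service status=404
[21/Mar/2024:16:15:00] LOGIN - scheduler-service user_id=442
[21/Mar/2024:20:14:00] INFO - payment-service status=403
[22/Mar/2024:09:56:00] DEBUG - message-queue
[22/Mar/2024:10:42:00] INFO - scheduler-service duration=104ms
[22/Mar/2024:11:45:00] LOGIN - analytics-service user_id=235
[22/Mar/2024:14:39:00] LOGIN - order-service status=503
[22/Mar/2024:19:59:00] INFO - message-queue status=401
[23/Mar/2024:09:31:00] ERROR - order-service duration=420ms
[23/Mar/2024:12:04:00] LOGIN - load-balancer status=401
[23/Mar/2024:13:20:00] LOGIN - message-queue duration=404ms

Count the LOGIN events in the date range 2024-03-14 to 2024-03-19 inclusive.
6

To filter by date range:

1. Date range: 2024-03-14 through 2024-03-19, both dates inclusive
2. Filter for LOGIN events whose date falls in this range
3. Count matching events: 6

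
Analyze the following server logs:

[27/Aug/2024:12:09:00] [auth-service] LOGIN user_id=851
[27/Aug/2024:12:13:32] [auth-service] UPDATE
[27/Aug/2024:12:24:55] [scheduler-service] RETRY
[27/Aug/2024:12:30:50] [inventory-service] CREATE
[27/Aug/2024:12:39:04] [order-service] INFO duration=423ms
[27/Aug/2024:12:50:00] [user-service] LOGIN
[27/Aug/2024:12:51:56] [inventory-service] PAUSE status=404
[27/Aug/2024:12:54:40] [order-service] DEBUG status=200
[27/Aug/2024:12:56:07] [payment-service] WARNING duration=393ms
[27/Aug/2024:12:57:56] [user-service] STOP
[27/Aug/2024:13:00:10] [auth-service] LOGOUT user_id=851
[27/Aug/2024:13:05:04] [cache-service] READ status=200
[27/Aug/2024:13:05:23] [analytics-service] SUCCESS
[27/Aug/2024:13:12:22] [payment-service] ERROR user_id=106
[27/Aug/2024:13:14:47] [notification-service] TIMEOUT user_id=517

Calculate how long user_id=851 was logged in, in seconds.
3070

To calculate session duration:

1. Find LOGIN event for user_id=851: 27/Aug/2024:12:09:00
2. Find LOGOUT event for user_id=851: 27/Aug/2024:13:00:10
3. Session duration: 27/Aug/2024:13:00:10 - 27/Aug/2024:12:09:00 = 3070 seconds (51 minutes)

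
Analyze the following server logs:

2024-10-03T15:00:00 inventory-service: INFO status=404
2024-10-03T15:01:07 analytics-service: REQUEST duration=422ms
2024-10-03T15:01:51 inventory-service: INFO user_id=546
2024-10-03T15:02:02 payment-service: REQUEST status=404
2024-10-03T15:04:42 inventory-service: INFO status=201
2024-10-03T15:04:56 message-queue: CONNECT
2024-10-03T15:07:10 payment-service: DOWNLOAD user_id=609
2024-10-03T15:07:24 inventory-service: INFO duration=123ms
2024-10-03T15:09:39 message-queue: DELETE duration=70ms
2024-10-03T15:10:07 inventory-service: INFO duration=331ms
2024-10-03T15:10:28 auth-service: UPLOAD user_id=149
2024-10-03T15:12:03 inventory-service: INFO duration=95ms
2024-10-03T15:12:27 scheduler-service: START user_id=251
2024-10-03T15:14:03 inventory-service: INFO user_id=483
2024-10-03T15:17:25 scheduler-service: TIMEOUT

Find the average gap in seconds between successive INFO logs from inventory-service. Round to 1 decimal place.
140.5

To calculate average interval:

1. Find all INFO events for inventory-service in order
2. Calculate time gaps between consecutive events
3. Compute mean of gaps: 843 / 6 = 140.5 seconds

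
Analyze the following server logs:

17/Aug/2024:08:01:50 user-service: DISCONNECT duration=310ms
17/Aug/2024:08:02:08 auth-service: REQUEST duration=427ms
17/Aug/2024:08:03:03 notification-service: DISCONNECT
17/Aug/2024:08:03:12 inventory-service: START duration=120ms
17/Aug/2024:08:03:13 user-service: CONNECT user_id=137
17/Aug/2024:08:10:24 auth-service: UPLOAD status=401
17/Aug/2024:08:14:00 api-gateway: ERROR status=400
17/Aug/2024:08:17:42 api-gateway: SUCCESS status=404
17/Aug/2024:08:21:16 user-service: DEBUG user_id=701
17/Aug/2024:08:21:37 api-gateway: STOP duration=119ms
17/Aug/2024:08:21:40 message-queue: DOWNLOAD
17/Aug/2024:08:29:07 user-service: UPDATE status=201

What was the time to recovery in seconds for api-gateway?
222

To calculate recovery time:

1. Find ERROR event for api-gateway: 17/Aug/2024:08:14:00
2. Find next SUCCESS event for api-gateway: 17/Aug/2024:08:17:42
3. Recovery time: 17/Aug/2024:08:17:42 - 17/Aug/2024:08:14:00 = 222 seconds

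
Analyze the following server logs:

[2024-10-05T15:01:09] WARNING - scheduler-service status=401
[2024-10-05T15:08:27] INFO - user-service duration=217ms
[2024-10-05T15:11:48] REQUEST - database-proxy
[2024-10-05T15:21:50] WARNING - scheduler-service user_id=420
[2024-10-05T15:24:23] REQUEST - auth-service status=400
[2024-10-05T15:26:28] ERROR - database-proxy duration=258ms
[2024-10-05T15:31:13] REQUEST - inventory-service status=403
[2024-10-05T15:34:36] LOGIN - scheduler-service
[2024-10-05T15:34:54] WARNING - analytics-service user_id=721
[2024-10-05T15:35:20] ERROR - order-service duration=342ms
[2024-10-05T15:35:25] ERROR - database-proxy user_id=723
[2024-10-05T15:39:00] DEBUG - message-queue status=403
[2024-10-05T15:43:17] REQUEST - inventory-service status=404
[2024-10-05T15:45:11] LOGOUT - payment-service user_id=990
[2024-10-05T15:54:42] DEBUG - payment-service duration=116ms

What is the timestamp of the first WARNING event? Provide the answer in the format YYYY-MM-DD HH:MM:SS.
2024-10-05 15:01:09

To find the first event:

1. Filter for all WARNING events
2. Sort by timestamp
3. Select the first one
4. Timestamp: 2024-10-05 15:01:09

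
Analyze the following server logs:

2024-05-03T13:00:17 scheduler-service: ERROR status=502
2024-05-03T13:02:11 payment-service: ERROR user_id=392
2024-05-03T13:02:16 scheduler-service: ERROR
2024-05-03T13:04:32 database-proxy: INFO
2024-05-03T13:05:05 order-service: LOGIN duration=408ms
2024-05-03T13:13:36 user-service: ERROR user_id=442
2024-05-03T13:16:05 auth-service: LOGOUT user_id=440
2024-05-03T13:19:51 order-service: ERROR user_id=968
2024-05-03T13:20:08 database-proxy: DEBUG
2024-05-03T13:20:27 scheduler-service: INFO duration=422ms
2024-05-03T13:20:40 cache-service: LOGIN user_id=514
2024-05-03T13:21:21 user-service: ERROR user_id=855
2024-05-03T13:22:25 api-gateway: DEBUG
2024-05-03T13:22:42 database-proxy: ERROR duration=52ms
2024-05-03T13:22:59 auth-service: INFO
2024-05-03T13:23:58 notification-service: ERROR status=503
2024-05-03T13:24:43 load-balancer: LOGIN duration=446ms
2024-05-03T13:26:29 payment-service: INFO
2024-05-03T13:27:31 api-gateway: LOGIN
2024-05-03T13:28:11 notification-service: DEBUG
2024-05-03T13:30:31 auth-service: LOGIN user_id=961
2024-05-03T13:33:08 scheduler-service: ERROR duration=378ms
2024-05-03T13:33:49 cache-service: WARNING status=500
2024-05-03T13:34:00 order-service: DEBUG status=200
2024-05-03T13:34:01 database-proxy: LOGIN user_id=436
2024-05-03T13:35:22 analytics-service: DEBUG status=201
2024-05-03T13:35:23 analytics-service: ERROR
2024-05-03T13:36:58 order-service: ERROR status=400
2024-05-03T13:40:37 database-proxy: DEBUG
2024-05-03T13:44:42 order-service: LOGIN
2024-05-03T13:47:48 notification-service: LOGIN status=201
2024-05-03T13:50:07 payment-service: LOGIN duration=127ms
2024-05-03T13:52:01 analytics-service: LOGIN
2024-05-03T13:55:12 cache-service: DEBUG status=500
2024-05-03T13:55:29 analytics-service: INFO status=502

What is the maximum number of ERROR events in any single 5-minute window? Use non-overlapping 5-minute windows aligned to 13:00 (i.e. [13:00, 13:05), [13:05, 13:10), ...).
3

To find the burst window:

1. Divide the log period into non-overlapping 5-minute windows starting at 13:00
2. Count ERROR events in each window
3. Find the window with maximum count
4. Maximum events in a window: 3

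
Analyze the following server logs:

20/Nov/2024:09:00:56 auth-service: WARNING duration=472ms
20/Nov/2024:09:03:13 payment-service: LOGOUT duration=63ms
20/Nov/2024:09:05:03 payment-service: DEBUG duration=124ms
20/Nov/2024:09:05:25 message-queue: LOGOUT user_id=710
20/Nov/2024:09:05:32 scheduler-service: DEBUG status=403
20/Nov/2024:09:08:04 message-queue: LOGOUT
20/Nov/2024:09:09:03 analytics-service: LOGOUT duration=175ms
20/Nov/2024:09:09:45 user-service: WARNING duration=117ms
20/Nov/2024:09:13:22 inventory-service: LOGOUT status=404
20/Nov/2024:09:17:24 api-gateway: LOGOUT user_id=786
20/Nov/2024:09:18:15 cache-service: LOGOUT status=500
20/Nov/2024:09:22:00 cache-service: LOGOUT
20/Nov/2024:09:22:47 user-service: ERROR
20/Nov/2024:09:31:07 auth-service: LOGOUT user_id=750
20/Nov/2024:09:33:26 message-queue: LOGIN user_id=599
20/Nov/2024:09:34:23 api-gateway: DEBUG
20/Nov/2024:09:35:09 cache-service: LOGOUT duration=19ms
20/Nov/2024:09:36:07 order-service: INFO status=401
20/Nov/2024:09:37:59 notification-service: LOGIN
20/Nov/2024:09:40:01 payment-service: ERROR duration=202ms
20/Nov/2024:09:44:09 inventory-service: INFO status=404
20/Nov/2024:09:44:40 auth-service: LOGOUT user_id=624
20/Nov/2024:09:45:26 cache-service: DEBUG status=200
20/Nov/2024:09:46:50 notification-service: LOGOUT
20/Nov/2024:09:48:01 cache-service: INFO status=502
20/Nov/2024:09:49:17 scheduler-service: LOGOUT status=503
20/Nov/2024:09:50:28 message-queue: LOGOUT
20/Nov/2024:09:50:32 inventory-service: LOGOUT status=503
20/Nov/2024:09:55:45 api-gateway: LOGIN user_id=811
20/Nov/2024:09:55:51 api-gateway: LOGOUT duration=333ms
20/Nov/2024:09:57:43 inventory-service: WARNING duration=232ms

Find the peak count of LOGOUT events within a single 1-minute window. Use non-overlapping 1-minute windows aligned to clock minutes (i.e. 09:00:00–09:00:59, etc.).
2

To find the burst window:

1. Divide the log period into non-overlapping 1-minute windows starting at 09:00
2. Count LOGOUT events in each window
3. Find the window with maximum count
4. Maximum events in a window: 2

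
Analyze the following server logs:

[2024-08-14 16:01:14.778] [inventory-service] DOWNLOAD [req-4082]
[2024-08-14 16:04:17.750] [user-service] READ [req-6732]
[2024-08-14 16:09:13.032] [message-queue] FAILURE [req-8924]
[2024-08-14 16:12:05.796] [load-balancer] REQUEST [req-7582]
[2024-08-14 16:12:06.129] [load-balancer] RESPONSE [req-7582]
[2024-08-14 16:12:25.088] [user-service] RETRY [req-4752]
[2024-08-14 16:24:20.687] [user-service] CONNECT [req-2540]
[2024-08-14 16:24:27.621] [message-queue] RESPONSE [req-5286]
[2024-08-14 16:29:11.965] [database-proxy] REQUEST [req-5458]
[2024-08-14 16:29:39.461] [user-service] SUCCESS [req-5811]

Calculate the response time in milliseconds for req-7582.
333

To calculate latency:

1. Find REQUEST with id req-7582: 2024-08-14 16:12:05.796
2. Find RESPONSE with id req-7582: 2024-08-14 16:12:06.129
3. Latency: 2024-08-14 16:12:06.129 - 2024-08-14 16:12:05.796 = 333ms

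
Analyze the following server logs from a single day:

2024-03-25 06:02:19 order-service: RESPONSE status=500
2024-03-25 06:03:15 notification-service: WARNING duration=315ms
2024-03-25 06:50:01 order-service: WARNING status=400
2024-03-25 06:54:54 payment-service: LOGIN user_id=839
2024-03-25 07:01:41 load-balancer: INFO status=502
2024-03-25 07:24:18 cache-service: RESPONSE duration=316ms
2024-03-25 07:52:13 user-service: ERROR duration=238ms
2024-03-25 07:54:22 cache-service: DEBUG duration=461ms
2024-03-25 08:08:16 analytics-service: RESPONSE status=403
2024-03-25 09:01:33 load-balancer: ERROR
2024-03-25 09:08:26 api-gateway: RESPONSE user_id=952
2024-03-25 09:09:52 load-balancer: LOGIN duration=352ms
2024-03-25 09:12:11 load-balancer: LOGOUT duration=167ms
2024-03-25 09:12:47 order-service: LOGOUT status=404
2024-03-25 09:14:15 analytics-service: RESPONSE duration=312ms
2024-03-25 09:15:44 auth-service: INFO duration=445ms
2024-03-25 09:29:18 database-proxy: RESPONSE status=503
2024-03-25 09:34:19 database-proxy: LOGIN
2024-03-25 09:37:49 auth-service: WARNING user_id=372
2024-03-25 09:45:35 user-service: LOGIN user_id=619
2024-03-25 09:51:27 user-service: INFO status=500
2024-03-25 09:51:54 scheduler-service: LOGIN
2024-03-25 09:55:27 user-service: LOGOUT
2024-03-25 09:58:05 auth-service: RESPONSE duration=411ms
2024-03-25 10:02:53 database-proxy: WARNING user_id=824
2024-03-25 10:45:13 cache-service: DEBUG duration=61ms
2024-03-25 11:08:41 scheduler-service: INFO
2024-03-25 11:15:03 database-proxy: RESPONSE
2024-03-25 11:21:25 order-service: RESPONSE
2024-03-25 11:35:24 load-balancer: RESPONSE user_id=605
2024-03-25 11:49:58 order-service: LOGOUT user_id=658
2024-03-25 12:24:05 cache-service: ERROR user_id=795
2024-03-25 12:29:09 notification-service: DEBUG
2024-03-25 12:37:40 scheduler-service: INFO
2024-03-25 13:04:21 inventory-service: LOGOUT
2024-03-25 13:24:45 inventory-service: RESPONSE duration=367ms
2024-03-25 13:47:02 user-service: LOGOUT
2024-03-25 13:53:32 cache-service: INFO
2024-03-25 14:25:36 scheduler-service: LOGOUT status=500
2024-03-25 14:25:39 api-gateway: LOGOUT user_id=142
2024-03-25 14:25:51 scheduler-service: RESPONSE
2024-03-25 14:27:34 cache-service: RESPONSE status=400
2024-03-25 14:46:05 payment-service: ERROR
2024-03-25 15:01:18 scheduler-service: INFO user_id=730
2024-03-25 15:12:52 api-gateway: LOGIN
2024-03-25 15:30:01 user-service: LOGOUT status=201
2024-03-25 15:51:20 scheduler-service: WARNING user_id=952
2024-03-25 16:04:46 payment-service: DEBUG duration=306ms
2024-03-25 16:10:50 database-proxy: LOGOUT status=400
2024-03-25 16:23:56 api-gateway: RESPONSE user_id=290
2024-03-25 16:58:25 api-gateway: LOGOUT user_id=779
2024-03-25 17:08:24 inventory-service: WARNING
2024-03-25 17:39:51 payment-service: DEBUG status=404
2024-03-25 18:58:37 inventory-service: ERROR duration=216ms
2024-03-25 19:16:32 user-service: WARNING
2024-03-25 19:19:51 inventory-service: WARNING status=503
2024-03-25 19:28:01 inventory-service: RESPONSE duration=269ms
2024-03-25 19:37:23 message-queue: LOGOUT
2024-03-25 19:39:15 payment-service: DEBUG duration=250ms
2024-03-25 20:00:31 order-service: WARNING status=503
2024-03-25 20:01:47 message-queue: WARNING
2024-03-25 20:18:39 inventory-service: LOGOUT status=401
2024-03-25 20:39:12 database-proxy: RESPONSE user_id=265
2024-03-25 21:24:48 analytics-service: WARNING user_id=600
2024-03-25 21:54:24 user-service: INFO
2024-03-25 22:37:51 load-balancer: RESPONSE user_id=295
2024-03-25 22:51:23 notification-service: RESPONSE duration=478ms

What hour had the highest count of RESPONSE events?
9

To find the peak hour:

1. Group all RESPONSE events by hour
2. Count events in each hour
3. Find hour with maximum count
4. Peak hour: 9 (with 4 events)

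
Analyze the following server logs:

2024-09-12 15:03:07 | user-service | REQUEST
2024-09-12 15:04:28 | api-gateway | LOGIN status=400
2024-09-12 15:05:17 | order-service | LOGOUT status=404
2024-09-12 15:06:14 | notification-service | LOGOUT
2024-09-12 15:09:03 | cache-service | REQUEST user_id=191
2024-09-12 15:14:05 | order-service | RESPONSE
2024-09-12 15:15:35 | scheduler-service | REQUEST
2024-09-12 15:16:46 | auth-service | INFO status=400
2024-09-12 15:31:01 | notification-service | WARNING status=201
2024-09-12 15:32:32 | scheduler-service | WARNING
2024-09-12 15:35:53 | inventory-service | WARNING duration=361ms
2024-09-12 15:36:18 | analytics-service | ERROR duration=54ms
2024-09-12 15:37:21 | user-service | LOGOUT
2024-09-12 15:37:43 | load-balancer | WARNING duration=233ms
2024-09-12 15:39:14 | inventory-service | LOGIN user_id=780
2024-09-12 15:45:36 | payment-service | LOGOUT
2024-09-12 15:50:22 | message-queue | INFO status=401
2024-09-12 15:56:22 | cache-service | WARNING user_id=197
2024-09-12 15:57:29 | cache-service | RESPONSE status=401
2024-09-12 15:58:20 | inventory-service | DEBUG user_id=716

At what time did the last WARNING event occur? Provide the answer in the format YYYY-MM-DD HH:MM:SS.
2024-09-12 15:56:22

To find the last event:

1. Filter for all WARNING events
2. Sort by timestamp
3. Select the last one
4. Timestamp: 2024-09-12 15:56:22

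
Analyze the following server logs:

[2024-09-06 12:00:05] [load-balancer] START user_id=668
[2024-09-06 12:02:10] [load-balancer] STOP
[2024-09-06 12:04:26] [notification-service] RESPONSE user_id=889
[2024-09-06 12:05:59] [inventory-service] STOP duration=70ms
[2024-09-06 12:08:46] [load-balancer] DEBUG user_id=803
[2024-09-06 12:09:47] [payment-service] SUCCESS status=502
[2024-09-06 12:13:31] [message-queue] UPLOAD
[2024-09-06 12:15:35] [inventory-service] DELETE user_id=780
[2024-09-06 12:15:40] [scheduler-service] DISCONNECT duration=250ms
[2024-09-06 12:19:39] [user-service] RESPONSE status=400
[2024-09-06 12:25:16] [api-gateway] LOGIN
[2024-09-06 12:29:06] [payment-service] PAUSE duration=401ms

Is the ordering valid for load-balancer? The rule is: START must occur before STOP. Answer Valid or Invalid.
Valid

To validate ordering:

1. Required order: START → STOP
2. Rule: START must occur before STOP
3. Check actual order of events for load-balancer
4. Result: Valid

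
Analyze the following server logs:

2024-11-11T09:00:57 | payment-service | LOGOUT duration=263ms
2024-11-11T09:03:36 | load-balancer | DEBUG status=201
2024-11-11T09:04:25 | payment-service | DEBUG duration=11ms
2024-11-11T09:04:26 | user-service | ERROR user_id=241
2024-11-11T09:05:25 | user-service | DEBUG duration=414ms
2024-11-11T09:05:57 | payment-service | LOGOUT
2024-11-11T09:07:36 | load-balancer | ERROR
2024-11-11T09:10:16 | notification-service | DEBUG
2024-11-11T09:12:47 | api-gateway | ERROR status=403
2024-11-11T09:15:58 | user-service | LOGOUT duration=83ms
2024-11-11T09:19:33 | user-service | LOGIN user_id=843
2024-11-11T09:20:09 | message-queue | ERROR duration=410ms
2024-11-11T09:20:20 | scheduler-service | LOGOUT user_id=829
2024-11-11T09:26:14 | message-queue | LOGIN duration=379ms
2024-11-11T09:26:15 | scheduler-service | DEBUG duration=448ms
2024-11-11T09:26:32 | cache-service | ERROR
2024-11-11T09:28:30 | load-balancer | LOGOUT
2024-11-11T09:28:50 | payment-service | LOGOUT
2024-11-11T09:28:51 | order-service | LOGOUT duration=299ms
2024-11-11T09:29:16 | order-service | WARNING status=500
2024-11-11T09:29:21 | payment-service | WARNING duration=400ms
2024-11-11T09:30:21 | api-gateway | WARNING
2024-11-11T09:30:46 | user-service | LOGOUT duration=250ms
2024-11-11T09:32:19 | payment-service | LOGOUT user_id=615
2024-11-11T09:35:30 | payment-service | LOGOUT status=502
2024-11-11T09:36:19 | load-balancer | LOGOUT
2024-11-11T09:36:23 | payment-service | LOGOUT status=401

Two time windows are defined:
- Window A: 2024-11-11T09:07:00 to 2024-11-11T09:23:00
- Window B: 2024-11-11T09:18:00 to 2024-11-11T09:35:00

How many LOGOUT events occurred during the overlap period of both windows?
1

To find overlap events:

1. Window A: 2024-11-11T09:07:00 to 2024-11-11T09:23:00
2. Window B: 2024-11-11T09:18:00 to 2024-11-11T09:35:00
3. Overlap period: 2024-11-11T09:18:00 to 2024-11-11T09:23:00
4. Count LOGOUT events in overlap: 1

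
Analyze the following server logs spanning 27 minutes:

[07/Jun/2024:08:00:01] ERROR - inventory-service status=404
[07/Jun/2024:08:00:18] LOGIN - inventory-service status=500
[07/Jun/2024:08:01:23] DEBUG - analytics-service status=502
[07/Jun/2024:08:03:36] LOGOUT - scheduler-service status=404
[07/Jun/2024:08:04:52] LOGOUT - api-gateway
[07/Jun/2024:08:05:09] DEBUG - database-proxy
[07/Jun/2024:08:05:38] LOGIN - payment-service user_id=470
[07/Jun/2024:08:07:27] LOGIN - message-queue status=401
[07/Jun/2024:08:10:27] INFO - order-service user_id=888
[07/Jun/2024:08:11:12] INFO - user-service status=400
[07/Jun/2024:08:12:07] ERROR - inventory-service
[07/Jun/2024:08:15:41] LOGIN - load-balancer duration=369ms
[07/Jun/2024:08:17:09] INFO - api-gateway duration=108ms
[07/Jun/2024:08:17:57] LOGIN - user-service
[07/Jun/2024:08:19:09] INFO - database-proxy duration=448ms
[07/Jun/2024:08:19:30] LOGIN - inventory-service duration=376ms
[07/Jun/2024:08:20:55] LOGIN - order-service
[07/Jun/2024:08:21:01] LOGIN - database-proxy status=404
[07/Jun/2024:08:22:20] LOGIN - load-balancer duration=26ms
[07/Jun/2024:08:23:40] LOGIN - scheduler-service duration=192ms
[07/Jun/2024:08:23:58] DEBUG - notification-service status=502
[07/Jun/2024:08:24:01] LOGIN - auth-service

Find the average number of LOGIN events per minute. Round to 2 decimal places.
0.41

To calculate the rate:

1. Count total LOGIN events: 11
2. Total time period: 27 minutes
3. Rate = 11 / 27 = 0.41 events per minute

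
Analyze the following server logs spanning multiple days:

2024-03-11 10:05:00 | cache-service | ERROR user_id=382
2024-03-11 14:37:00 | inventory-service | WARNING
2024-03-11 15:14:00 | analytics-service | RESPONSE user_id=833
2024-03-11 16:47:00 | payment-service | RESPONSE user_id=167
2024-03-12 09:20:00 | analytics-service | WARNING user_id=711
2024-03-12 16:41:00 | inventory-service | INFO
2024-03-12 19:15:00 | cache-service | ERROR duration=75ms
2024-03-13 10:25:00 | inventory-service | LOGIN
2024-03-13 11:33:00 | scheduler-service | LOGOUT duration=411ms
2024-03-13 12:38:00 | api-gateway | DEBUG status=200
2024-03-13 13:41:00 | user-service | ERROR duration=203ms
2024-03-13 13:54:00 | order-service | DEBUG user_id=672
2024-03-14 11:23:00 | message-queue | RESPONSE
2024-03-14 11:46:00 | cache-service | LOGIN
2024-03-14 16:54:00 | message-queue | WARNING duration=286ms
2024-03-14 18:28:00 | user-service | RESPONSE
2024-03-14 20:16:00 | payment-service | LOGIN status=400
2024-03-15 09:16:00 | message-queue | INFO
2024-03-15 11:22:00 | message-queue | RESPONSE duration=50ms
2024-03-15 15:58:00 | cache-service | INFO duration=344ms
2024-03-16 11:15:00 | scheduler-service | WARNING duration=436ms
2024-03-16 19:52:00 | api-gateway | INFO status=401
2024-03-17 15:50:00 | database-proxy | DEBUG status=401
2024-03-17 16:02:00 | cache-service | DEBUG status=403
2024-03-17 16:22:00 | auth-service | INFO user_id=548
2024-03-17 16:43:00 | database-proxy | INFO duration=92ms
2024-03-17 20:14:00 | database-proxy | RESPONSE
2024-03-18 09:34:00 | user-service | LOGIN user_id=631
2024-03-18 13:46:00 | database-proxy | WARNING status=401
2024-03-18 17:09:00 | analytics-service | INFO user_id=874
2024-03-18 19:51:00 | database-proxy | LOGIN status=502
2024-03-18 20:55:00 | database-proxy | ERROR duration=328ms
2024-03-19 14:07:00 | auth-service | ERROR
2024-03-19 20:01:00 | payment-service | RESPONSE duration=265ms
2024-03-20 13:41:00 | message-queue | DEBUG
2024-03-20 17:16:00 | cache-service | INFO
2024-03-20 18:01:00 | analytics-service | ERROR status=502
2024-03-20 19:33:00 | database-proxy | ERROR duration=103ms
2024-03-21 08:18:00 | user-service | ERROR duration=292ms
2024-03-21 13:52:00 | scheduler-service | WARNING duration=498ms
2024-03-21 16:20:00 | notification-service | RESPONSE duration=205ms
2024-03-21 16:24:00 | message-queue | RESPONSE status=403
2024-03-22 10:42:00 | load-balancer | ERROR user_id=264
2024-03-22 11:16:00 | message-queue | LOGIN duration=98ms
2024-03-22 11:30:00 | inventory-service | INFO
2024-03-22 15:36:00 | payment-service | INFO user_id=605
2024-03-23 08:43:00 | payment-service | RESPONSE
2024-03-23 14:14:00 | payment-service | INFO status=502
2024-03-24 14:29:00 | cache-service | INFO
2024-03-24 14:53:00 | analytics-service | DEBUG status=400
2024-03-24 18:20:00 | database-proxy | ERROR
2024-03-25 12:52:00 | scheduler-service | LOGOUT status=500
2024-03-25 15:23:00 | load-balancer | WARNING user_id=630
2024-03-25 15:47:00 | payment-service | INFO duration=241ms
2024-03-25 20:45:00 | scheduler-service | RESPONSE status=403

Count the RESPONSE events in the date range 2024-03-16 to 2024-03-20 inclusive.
2

To filter by date range:

1. Date range: 2024-03-16 through 2024-03-20, both dates inclusive
2. Filter for RESPONSE events whose date falls in this range
3. Count matching events: 2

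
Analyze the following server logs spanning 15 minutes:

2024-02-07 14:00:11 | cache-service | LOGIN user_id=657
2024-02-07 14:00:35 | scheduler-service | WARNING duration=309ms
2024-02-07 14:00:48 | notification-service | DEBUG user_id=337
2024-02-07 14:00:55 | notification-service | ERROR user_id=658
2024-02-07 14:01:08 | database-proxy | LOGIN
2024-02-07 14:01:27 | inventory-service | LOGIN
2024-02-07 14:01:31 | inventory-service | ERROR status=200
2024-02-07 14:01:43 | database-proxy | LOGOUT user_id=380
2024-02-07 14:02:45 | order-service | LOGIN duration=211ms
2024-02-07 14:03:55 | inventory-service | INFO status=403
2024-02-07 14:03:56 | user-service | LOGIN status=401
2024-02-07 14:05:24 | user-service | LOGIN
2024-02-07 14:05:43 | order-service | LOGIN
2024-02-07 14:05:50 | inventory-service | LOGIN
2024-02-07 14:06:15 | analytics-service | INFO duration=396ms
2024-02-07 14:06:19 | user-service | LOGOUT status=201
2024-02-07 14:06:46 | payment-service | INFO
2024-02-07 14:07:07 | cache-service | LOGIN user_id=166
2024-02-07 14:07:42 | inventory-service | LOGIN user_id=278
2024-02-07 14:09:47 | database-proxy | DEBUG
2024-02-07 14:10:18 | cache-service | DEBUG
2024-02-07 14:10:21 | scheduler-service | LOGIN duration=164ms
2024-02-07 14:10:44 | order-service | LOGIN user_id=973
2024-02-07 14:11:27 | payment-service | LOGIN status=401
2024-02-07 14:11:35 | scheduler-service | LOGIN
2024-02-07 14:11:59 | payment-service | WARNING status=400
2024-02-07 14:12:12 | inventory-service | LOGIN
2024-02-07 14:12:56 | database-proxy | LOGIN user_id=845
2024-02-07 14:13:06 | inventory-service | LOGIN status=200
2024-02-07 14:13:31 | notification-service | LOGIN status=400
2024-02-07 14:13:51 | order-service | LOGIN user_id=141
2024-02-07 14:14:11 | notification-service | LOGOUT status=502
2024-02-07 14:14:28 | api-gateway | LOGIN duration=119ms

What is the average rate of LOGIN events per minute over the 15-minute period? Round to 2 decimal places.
1.33

To calculate the rate:

1. Count total LOGIN events: 20
2. Total time period: 15 minutes
3. Rate = 20 / 15 = 1.33 events per minute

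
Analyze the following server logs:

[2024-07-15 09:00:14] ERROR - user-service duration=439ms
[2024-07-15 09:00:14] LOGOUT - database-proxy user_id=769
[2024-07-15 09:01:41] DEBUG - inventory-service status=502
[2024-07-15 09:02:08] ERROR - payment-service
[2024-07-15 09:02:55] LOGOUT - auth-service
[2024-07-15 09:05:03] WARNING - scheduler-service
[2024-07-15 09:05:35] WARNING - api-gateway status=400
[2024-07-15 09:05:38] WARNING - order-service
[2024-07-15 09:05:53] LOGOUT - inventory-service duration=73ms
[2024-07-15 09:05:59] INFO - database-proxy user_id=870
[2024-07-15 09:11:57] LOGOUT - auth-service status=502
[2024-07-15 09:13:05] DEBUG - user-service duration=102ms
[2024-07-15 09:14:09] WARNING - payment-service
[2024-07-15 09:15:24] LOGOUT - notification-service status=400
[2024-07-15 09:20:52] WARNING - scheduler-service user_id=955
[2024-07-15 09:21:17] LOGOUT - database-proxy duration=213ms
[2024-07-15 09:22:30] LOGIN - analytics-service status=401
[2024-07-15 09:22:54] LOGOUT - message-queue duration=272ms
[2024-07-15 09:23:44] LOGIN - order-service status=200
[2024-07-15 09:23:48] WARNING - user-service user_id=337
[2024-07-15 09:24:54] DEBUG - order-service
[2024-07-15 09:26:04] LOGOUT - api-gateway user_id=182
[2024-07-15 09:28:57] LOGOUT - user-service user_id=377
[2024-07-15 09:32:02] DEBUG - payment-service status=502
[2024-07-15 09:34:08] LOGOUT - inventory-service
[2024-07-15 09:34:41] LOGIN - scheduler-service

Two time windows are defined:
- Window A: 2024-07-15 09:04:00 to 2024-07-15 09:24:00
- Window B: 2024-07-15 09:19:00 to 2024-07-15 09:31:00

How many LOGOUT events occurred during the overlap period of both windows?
2

To find overlap events:

1. Window A: 2024-07-15 09:04:00 to 2024-07-15 09:24:00
2. Window B: 2024-07-15 09:19:00 to 2024-07-15 09:31:00
3. Overlap period: 2024-07-15 09:19:00 to 2024-07-15 09:24:00
4. Count LOGOUT events in overlap: 2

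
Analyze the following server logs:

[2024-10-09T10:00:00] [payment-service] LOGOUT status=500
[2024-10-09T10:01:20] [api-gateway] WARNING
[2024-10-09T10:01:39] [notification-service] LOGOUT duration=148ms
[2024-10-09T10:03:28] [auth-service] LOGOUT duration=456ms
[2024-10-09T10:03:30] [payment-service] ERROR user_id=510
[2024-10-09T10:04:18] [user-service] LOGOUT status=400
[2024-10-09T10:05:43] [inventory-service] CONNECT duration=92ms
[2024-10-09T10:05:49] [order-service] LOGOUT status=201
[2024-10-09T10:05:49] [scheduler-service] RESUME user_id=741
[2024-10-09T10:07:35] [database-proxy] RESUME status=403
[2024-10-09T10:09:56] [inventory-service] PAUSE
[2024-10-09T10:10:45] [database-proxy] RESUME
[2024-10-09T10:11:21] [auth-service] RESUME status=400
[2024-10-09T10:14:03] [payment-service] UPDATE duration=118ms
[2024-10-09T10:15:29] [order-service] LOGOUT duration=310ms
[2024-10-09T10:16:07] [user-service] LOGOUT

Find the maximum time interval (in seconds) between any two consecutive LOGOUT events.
580

To find the longest gap:

1. Extract all LOGOUT events in chronological order
2. Calculate time differences between consecutive events
3. Find the maximum difference
4. Longest gap: 580 seconds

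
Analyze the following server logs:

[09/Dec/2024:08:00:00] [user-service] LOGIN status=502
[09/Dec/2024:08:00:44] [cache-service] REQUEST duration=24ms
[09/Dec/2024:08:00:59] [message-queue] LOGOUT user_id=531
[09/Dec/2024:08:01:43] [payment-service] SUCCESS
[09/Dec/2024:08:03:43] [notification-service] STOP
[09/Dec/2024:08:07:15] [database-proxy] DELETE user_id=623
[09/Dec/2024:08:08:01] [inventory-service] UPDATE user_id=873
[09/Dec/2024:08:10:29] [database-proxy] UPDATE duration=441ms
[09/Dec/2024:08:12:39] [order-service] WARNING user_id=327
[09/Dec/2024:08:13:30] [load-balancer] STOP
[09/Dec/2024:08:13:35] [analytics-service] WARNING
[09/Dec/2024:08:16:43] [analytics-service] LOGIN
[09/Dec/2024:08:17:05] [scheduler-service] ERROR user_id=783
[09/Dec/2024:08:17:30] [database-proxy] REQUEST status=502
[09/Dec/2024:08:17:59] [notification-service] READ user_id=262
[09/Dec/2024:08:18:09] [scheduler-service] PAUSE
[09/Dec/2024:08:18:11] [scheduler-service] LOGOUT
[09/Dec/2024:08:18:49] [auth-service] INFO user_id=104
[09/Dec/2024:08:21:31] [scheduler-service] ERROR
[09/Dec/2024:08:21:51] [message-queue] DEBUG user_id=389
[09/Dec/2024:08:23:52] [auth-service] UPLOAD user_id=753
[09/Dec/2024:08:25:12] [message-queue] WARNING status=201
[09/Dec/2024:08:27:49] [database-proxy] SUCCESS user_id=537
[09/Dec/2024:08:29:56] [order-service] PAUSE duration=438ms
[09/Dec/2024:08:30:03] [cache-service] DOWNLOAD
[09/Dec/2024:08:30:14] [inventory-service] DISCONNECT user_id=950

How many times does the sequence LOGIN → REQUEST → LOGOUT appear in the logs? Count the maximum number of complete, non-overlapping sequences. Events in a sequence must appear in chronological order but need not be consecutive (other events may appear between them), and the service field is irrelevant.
2

To count sequences:

1. Look for pattern: LOGIN → REQUEST → LOGOUT
2. Greedily scan the log in chronological order, matching each sequence element in turn (ignoring service)
3. Each time the full pattern completes, increment the count and restart matching from the next event
4. Complete non-overlapping sequences found: 2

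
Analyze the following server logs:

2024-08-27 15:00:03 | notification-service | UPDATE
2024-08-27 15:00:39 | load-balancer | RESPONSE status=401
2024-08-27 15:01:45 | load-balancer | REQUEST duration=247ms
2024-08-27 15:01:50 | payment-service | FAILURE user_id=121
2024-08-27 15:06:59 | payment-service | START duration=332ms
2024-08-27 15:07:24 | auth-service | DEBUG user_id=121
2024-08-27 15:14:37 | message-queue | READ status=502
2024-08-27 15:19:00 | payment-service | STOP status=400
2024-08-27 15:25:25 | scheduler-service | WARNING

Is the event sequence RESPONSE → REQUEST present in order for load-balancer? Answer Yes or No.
Yes

To verify sequence order:

1. Find all events in sequence RESPONSE → REQUEST for load-balancer
2. Extract their timestamps
3. Check if timestamps are in ascending order
4. Result: Yes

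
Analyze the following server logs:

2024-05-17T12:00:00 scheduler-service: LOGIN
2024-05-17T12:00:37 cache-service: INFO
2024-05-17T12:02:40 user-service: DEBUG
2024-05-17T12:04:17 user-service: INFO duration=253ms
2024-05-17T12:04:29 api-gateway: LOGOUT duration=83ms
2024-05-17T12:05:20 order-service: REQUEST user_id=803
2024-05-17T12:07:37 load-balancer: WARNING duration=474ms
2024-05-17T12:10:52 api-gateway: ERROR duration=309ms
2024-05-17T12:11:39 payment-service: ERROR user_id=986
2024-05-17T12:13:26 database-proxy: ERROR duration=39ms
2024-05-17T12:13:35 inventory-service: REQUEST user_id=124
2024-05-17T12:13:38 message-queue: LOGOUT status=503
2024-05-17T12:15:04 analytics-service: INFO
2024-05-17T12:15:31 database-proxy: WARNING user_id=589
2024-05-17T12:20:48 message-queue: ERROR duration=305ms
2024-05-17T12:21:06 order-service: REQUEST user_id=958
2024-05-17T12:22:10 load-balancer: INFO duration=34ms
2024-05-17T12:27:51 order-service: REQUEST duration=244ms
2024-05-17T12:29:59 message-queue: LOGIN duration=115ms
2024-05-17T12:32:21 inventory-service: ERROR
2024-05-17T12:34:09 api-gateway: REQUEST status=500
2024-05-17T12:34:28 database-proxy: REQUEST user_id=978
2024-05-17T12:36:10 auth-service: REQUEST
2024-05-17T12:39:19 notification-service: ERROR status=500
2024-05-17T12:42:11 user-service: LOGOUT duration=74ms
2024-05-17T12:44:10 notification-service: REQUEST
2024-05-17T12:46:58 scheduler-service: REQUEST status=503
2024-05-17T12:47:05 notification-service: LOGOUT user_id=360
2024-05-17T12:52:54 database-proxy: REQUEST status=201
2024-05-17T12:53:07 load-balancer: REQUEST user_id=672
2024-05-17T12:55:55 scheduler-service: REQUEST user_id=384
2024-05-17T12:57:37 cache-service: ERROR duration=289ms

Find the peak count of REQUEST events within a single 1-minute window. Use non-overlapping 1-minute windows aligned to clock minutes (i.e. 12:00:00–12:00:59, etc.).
2

To find the burst window:

1. Divide the log period into non-overlapping 1-minute windows starting at 12:00
2. Count REQUEST events in each window
3. Find the window with maximum count
4. Maximum events in a window: 2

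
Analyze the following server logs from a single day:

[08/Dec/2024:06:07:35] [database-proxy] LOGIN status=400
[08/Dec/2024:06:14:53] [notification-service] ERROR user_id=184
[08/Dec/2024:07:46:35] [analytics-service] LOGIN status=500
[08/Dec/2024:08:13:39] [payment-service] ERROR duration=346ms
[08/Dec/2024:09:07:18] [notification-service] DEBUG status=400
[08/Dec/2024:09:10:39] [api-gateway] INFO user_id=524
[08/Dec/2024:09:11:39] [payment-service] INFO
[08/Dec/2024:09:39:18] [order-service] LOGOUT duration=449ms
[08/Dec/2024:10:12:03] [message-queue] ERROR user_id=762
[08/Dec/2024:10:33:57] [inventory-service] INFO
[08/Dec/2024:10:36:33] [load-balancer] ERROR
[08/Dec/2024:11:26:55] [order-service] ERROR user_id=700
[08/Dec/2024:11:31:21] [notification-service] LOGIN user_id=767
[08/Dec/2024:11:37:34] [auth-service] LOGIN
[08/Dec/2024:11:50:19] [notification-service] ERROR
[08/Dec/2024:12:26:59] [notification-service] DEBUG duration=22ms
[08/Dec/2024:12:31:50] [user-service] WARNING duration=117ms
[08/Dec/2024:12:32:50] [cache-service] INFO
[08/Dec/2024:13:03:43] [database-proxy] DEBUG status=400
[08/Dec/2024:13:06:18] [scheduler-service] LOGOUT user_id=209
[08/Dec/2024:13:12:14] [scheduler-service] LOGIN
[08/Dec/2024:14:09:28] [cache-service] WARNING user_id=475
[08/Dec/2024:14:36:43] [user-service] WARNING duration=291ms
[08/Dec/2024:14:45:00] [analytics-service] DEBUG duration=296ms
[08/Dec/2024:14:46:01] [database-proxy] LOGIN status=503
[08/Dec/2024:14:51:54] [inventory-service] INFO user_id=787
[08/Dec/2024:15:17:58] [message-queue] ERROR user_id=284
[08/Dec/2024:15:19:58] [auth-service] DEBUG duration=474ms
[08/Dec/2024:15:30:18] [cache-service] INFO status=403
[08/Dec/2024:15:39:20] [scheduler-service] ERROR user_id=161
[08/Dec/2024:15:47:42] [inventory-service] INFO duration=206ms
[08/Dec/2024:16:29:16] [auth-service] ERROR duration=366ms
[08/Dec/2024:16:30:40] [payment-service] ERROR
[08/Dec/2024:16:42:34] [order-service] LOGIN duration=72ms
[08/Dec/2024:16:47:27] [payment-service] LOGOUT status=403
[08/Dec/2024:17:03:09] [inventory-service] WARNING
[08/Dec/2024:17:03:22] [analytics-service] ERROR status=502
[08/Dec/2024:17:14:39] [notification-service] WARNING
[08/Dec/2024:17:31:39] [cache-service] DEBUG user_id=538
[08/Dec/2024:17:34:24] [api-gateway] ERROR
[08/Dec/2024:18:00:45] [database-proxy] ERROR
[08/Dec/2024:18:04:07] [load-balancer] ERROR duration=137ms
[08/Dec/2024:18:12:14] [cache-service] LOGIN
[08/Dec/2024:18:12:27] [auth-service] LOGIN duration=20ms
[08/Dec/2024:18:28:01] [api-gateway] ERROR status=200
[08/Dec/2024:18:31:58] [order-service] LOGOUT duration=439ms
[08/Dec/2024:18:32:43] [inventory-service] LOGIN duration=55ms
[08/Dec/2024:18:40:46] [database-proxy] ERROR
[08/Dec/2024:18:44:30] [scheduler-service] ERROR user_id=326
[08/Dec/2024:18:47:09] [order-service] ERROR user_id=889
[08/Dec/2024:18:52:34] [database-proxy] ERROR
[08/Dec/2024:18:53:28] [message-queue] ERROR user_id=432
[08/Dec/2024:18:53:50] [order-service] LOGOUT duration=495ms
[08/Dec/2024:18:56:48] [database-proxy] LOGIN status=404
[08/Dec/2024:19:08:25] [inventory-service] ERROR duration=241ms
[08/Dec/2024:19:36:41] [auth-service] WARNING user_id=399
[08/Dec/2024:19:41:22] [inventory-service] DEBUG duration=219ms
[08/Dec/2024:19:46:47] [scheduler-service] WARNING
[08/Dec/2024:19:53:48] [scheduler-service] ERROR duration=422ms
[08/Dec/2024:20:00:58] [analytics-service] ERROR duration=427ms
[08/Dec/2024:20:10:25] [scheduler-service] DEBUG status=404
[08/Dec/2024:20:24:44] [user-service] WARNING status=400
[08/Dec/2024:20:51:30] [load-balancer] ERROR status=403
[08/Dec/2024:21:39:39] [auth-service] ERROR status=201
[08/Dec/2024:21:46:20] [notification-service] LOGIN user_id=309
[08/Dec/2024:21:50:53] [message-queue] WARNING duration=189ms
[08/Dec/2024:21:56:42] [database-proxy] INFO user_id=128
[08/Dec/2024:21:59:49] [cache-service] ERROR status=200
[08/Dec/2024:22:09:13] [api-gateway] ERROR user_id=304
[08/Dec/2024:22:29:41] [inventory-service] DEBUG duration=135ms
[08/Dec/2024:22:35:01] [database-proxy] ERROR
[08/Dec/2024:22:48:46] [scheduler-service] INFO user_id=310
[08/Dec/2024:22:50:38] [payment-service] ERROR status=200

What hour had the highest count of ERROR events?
18

To find the peak hour:

1. Group all ERROR events by hour
2. Count events in each hour
3. Find hour with maximum count
4. Peak hour: 18 (with 8 events)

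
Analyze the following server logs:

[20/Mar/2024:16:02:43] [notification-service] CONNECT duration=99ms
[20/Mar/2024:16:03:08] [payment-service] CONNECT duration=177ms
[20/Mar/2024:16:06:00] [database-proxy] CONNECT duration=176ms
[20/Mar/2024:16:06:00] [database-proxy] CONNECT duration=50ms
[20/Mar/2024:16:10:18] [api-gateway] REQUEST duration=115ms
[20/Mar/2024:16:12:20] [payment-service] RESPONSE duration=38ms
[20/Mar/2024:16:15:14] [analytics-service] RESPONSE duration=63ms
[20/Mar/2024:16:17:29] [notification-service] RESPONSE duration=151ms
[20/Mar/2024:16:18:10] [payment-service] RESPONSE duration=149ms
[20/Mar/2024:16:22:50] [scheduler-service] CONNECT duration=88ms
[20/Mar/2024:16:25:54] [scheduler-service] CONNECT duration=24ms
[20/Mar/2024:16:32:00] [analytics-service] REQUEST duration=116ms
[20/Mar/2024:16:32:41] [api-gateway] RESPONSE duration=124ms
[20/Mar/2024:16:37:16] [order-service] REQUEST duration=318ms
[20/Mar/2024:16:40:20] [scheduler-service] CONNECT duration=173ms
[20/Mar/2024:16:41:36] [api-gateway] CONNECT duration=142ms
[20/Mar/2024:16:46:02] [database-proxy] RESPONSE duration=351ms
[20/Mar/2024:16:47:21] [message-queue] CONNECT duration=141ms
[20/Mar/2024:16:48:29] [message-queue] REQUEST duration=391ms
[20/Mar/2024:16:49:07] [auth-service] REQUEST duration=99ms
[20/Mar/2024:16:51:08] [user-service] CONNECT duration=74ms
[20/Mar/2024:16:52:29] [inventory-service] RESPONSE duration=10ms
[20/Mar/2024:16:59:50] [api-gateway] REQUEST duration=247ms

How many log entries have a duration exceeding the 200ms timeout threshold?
4

To count timeouts:

1. Threshold: 200ms
2. Extract duration from each log entry
3. Count entries where duration > 200
4. Timeout count: 4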